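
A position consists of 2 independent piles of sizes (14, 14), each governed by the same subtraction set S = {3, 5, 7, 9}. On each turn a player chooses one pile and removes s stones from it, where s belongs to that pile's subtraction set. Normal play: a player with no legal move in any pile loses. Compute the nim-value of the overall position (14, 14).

All piles use S = {3, 5, 7, 9}:
G(0) = 0
G(1) = mex{} = 0
G(2) = mex{} = 0
G(3) = mex{0} = 1
G(4) = mex{0} = 1
G(5) = mex{0,0} = 1
G(6) = mex{1,0} = 2
G(7) = mex{1,0,0} = 2
G(8) = mex{1,1,0} = 2
G(9) = mex{2,1,0,0} = 3
G(10) = mex{2,1,1,0} = 3
G(11) = mex{2,2,1,0} = 3
G(12) = mex{3,2,1,1} = 0
G(13) = mex{3,2,2,1} = 0
G(14) = mex{3,3,2,1} = 0
Pile A: G(14) = 0.
Pile B: G(14) = 0.
Combined Grundy value = 0 ⊕ 0 = 0.

0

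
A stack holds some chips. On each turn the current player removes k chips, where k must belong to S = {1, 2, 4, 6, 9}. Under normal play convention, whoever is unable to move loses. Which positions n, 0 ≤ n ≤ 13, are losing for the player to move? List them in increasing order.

0, 3, 8, 11

n :  0  1  2  3  4  5  6  7  8  9 10 11 12 13
G :  0  1  2  0  1  2  3  4  0  1  2  0  1  2
P-positions are exactly the n with G(n) = 0.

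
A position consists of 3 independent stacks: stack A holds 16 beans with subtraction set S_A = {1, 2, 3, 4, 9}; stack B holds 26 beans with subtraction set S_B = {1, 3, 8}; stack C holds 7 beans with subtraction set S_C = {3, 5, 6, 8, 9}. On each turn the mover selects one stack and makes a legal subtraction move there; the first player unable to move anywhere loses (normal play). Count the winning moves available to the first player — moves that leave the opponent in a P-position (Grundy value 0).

3

Stack A, S = {1, 2, 3, 4, 9}:
G(0) = 0
G(1) = mex{0} = 1
G(2) = mex{1,0} = 2
G(3) = mex{2,1,0} = 3
G(4) = mex{3,2,1,0} = 4
G(5) = mex{4,3,2,1} = 0
G(6) = mex{0,4,3,2} = 1
G(7) = mex{1,0,4,3} = 2
G(8) = mex{2,1,0,4} = 3
G(9) = mex{3,2,1,0,0} = 4
G(10) = mex{4,3,2,1,1} = 0
G(11) = mex{0,4,3,2,2} = 1
G(12) = mex{1,0,4,3,3} = 2
G(13) = mex{2,1,0,4,4} = 3
G(14) = mex{3,2,1,0,0} = 4
G(15) = mex{4,3,2,1,1} = 0
G(16) = mex{0,4,3,2,2} = 1
G_A(16) = 1.
Stack B, S = {1, 3, 8}:
n :  0  1  2  3  4  5  6  7  8  9 10 11 12 13 14 15 16 17 18 19 20 21 22 23 24 25 26
G :  0  1  0  1  0  1  0  1  2  3  2  0  1  0  1  0  1  0  1  2  3  2  0  1  0  1  0
G_B(26) = 0.
Stack C, S = {3, 5, 6, 8, 9}:
G(0) = 0
G(1) = mex{} = 0
G(2) = mex{} = 0
G(3) = mex{0} = 1
G(4) = mex{0} = 1
G(5) = mex{0,0} = 1
G(6) = mex{1,0,0} = 2
G(7) = mex{1,0,0} = 2
G_C(7) = 2.
Combined Grundy value = 1 ⊕ 0 ⊕ 2 = 3.
A winning move leaves total XOR = 0, i.e. changes one component's Grundy value g to g ⊕ X where X is the current total.
Stack A: need g' = 1⊕3 = 2. Options: 16−1→G=0, 16−2→G=4, 16−3→G=3, 16−4→G=2, 16−9→G=2. Hits: 2.
Stack B: need g' = 0⊕3 = 3. Options: 26−1→G=1, 26−3→G=1, 26−8→G=1. Hits: 0.
Stack C: need g' = 2⊕3 = 1. Options: 7−3→G=1, 7−5→G=0, 7−6→G=0. Hits: 1.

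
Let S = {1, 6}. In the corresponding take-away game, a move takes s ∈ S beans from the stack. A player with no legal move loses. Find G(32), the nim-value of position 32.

n :  0  1  2  3  4  5  6  7  8  9 10 11 12 13 14 15 16 17 18 19 20 21 22 23 24 25 26 27 28 29 30 31 32
G :  0  1  0  1  0  1  2  0  1  0  1  0  1  2  0  1  0  1  0  1  2  0  1  0  1  0  1  2  0  1  0  1  0

0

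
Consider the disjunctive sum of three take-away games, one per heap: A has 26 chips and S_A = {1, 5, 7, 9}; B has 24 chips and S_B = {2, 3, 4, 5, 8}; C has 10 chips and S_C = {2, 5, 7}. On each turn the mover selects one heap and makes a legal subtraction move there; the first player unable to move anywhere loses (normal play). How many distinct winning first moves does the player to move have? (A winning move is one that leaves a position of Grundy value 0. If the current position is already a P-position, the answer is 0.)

3

Heap A, S = {1, 5, 7, 9}:
n :  0  1  2  3  4  5  6  7  8  9 10 11 12 13 14 15 16 17 18 19 20 21 22 23 24 25 26
G :  0  1  0  1  0  1  0  1  0  1  0  1  0  1  0  1  0  1  0  1  0  1  0  1  0  1  0
G_A(26) = 0.
Heap B, S = {2, 3, 4, 5, 8}:
n :  0  1  2  3  4  5  6  7  8  9 10 11 12 13 14 15 16 17 18 19 20 21 22 23 24
G :  0  0  1  1  2  2  3  0  4  1  5  2  3  0  0  1  1  2  2  3  0  4  1  5  2
G_B(24) = 2.
Heap C, S = {2, 5, 7}:
n :  0  1  2  3  4  5  6  7  8  9 10
G :  0  0  1  1  0  2  1  3  2  2  0
G_C(10) = 0.
Combined Grundy value = 0 ⊕ 2 ⊕ 0 = 2.
A winning move leaves total XOR = 0, i.e. changes one component's Grundy value g to g ⊕ X where X is the current total.
Heap A: need g' = 0⊕2 = 2. Options: 26−1→G=1, 26−5→G=1, 26−7→G=1, 26−9→G=1. Hits: 0.
Heap B: need g' = 2⊕2 = 0. Options: 24−2→G=1, 24−3→G=4, 24−4→G=0, 24−5→G=3, 24−8→G=1. Hits: 1.
Heap C: need g' = 0⊕2 = 2. Options: 10−2→G=2, 10−5→G=2, 10−7→G=1. Hits: 2.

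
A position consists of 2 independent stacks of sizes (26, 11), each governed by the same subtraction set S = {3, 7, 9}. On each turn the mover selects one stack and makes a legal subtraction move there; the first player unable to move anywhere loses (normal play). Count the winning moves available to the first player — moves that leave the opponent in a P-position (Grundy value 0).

1

All stacks use S = {3, 7, 9}:
n :  0  1  2  3  4  5  6  7  8  9 10 11 12 13 14 15 16 17 18 19 20 21 22 23 24 25 26
G :  0  0  0  1  1  1  0  2  2  1  3  3  0  2  0  1  0  1  0  1  0  1  0  1  0  1  0
Stack A: G(26) = 0.
Stack B: G(11) = 3.
Combined Grundy value = 0 ⊕ 3 = 3.
A winning move leaves total XOR = 0, i.e. changes one component's Grundy value g to g ⊕ X where X is the current total.
Stack A: need g' = 0⊕3 = 3. Options: 26−3→G=1, 26−7→G=1, 26−9→G=1. Hits: 0.
Stack B: need g' = 3⊕3 = 0. Options: 11−3→G=2, 11−7→G=1, 11−9→G=0. Hits: 1.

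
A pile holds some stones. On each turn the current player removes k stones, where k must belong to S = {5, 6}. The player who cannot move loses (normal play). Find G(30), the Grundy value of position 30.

n :  0  1  2  3  4  5  6  7  8  9 10 11 12 13 14 15 16 17 18 19 20 21 22 23 24 25 26 27 28 29 30
G :  0  0  0  0  0  1  1  1  1  1  2  0  0  0  0  0  1  1  1  1  1  2  0  0  0  0  0  1  1  1  1

1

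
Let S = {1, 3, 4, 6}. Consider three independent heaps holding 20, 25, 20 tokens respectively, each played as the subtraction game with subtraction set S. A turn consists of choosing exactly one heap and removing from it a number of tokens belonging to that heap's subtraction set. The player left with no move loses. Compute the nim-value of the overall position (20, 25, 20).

All heaps use S = {1, 3, 4, 6}:
G(0) = 0
G(1) = mex{0} = 1
G(2) = mex{1} = 0
G(3) = mex{0,0} = 1
G(4) = mex{1,1,0} = 2
G(5) = mex{2,0,1} = 3
G(6) = mex{3,1,0,0} = 2
G(7) = mex{2,2,1,1} = 0
G(8) = mex{0,3,2,0} = 1
G(9) = mex{1,2,3,1} = 0
G(10) = mex{0,0,2,2} = 1
G(11) = mex{1,1,0,3} = 2
G(12) = mex{2,0,1,2} = 3
G(13) = mex{3,1,0,0} = 2
G(14) = mex{2,2,1,1} = 0
G(15) = mex{0,3,2,0} = 1
G(16) = mex{1,2,3,1} = 0
G(17) = mex{0,0,2,2} = 1
G(18) = mex{1,1,0,3} = 2
G(19) = mex{2,0,1,2} = 3
G(20) = mex{3,1,0,0} = 2
G(21) = mex{2,2,1,1} = 0
G(22) = mex{0,3,2,0} = 1
G(23) = mex{1,2,3,1} = 0
G(24) = mex{0,0,2,2} = 1
G(25) = mex{1,1,0,3} = 2
Heap A: G(20) = 2.
Heap B: G(25) = 2.
Heap C: G(20) = 2.
Combined Grundy value = 2 ⊕ 2 ⊕ 2 = 2.

2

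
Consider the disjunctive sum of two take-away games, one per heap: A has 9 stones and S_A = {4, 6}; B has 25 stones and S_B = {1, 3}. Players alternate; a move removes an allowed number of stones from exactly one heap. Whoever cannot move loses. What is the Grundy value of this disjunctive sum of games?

Heap A, S = {4, 6}:
n : 0 1 2 3 4 5 6 7 8 9
G : 0 0 0 0 1 1 1 1 2 2
G_A(9) = 2.
Heap B, S = {1, 3}:
G(0) = 0
G(1) = mex{0} = 1
G(2) = mex{1} = 0
G(3) = mex{0,0} = 1
G(4) = mex{1,1} = 0
G(5) = mex{0,0} = 1
G(6) = mex{1,1} = 0
G(7) = mex{0,0} = 1
G(8) = mex{1,1} = 0
G(9) = mex{0,0} = 1
G(10) = mex{1,1} = 0
G(11) = mex{0,0} = 1
G(12) = mex{1,1} = 0
G(13) = mex{0,0} = 1
G(14) = mex{1,1} = 0
G(15) = mex{0,0} = 1
G(16) = mex{1,1} = 0
G(17) = mex{0,0} = 1
G(18) = mex{1,1} = 0
G(19) = mex{0,0} = 1
G(20) = mex{1,1} = 0
G(21) = mex{0,0} = 1
G(22) = mex{1,1} = 0
G(23) = mex{0,0} = 1
G(24) = mex{1,1} = 0
G(25) = mex{0,0} = 1
G_B(25) = 1.
Combined Grundy value = 2 ⊕ 1 = 3.

3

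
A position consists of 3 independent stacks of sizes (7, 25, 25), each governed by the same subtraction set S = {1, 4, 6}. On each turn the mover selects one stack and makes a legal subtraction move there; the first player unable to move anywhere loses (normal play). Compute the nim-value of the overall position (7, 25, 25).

0

All stacks use S = {1, 4, 6}:
G(0) = 0
G(1) = mex{0} = 1
G(2) = mex{1} = 0
G(3) = mex{0} = 1
G(4) = mex{1,0} = 2
G(5) = mex{2,1} = 0
G(6) = mex{0,0,0} = 1
G(7) = mex{1,1,1} = 0
G(8) = mex{0,2,0} = 1
G(9) = mex{1,0,1} = 2
G(10) = mex{2,1,2} = 0
G(11) = mex{0,0,0} = 1
G(12) = mex{1,1,1} = 0
G(13) = mex{0,2,0} = 1
G(14) = mex{1,0,1} = 2
G(15) = mex{2,1,2} = 0
G(16) = mex{0,0,0} = 1
G(17) = mex{1,1,1} = 0
G(18) = mex{0,2,0} = 1
G(19) = mex{1,0,1} = 2
G(20) = mex{2,1,2} = 0
G(21) = mex{0,0,0} = 1
G(22) = mex{1,1,1} = 0
G(23) = mex{0,2,0} = 1
G(24) = mex{1,0,1} = 2
G(25) = mex{2,1,2} = 0
Stack A: G(7) = 0.
Stack B: G(25) = 0.
Stack C: G(25) = 0.
Combined Grundy value = 0 ⊕ 0 ⊕ 0 = 0.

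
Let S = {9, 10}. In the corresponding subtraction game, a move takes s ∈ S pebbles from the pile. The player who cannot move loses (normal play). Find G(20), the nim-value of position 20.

0

n :  0  1  2  3  4  5  6  7  8  9 10 11 12 13 14 15 16 17 18 19 20
G :  0  0  0  0  0  0  0  0  0  1  1  1  1  1  1  1  1  1  2  0  0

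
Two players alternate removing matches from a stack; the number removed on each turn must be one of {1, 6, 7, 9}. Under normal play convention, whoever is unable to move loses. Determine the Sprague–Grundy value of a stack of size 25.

1

n :  0  1  2  3  4  5  6  7  8  9 10 11 12 13 14 15 16 17 18 19 20 21 22 23 24 25
G :  0  1  0  1  0  1  2  3  2  3  2  3  0  1  0  1  0  1  2  3  2  3  2  3  0  1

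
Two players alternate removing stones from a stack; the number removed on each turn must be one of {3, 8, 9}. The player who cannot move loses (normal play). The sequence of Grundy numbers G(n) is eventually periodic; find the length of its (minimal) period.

G(0) = 0
G(1) = mex{} = 0
G(2) = mex{} = 0
G(3) = mex{0} = 1
G(4) = mex{0} = 1
G(5) = mex{0} = 1
G(6) = mex{1} = 0
G(7) = mex{1} = 0
G(8) = mex{1,0} = 2
G(9) = mex{0,0,0} = 1
G(10) = mex{0,0,0} = 1
G(11) = mex{2,1,0} = 3
G(12) = mex{1,1,1} = 0
G(13) = mex{1,1,1} = 0
G(14) = mex{3,0,1} = 2
G(15) = mex{0,0,0} = 1
G(16) = mex{0,2,0} = 1
G(17) = mex{2,1,2} = 0
G(18) = mex{1,1,1} = 0
G(19) = mex{1,3,1} = 0
G(20) = mex{0,0,3} = 1
G(21) = mex{0,0,0} = 1
G(22) = mex{0,2,0} = 1
G(23) = mex{1,1,2} = 0
G(24) = mex{1,1,1} = 0
G(25) = mex{1,0,1} = 2
G(26) = mex{0,0,0} = 1
G(27) = mex{0,0,0} = 1
G(28) = mex{2,1,0} = 3
G(29) = mex{1,1,1} = 0
G(30) = mex{1,1,1} = 0
G(31) = mex{3,0,1} = 2
G(32) = mex{0,0,0} = 1
G(33) = mex{0,2,0} = 1
G(34) = mex{2,1,2} = 0
G(35) = mex{1,1,1} = 0
G(n+17) = G(n) holds for n = 0,…,8 (a full window of length max(S) = 9), so the sequence is purely periodic with period 17.

17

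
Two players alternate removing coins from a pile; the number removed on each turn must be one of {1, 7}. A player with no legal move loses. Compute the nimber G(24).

n :  0  1  2  3  4  5  6  7  8  9 10 11 12 13 14 15 16 17 18 19 20 21 22 23 24
G :  0  1  0  1  0  1  0  1  0  1  0  1  0  1  0  1  0  1  0  1  0  1  0  1  0

0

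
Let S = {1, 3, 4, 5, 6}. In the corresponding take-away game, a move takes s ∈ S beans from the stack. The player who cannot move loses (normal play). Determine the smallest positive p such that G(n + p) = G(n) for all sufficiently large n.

9

n :  0  1  2  3  4  5  6  7  8  9 10 11 12 13 14 15 16 17 18 19
G :  0  1  0  1  2  3  2  3  4  0  1  0  1  2  3  2  3  4  0  1
G(n+9) = G(n) holds for n = 0,…,5 (a full window of length max(S) = 6), so the sequence is purely periodic with period 9.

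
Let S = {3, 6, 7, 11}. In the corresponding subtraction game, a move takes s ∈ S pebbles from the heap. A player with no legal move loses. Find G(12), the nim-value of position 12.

n :  0  1  2  3  4  5  6  7  8  9 10 11 12
G :  0  0  0  1  1  1  2  2  2  3  0  3  4

4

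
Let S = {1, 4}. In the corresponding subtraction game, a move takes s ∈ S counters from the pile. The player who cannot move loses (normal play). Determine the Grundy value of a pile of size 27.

G(0) = 0
G(1) = mex{0} = 1
G(2) = mex{1} = 0
G(3) = mex{0} = 1
G(4) = mex{1,0} = 2
G(5) = mex{2,1} = 0
G(6) = mex{0,0} = 1
G(7) = mex{1,1} = 0
G(8) = mex{0,2} = 1
G(9) = mex{1,0} = 2
G(10) = mex{2,1} = 0
G(11) = mex{0,0} = 1
G(12) = mex{1,1} = 0
G(13) = mex{0,2} = 1
G(14) = mex{1,0} = 2
G(15) = mex{2,1} = 0
G(16) = mex{0,0} = 1
G(17) = mex{1,1} = 0
G(18) = mex{0,2} = 1
G(19) = mex{1,0} = 2
G(20) = mex{2,1} = 0
G(21) = mex{0,0} = 1
G(22) = mex{1,1} = 0
G(23) = mex{0,2} = 1
G(24) = mex{1,0} = 2
G(25) = mex{2,1} = 0
G(26) = mex{0,0} = 1
G(27) = mex{1,1} = 0

0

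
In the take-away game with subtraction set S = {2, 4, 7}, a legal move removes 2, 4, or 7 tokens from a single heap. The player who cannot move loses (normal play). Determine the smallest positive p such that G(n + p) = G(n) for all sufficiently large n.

3

G(0) = 0
G(1) = mex{} = 0
G(2) = mex{0} = 1
G(3) = mex{0} = 1
G(4) = mex{1,0} = 2
G(5) = mex{1,0} = 2
G(6) = mex{2,1} = 0
G(7) = mex{2,1,0} = 3
G(8) = mex{0,2,0} = 1
G(9) = mex{3,2,1} = 0
G(10) = mex{1,0,1} = 2
G(11) = mex{0,3,2} = 1
G(12) = mex{2,1,2} = 0
G(13) = mex{1,0,0} = 2
G(14) = mex{0,2,3} = 1
G(15) = mex{2,1,1} = 0
G(16) = mex{1,0,0} = 2
G(17) = mex{0,2,2} = 1
G(18) = mex{2,1,1} = 0
G(19) = mex{1,0,0} = 2
From n = 8 onward G(n+3) = G(n); since this holds over max(S) = 7 consecutive positions the period is 3 (pre-period 8).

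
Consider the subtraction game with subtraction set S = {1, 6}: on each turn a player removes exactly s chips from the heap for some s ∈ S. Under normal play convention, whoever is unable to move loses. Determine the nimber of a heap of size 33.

G(0) = 0
G(1) = mex{0} = 1
G(2) = mex{1} = 0
G(3) = mex{0} = 1
G(4) = mex{1} = 0
G(5) = mex{0} = 1
G(6) = mex{1,0} = 2
G(7) = mex{2,1} = 0
G(8) = mex{0,0} = 1
G(9) = mex{1,1} = 0
G(10) = mex{0,0} = 1
G(11) = mex{1,1} = 0
G(12) = mex{0,2} = 1
G(13) = mex{1,0} = 2
G(14) = mex{2,1} = 0
G(15) = mex{0,0} = 1
G(16) = mex{1,1} = 0
G(17) = mex{0,0} = 1
G(18) = mex{1,1} = 0
G(19) = mex{0,2} = 1
G(20) = mex{1,0} = 2
G(21) = mex{2,1} = 0
G(22) = mex{0,0} = 1
G(23) = mex{1,1} = 0
G(24) = mex{0,0} = 1
G(25) = mex{1,1} = 0
G(26) = mex{0,2} = 1
G(27) = mex{1,0} = 2
G(28) = mex{2,1} = 0
G(29) = mex{0,0} = 1
G(30) = mex{1,1} = 0
G(31) = mex{0,0} = 1
G(32) = mex{1,1} = 0
G(33) = mex{0,2} = 1

1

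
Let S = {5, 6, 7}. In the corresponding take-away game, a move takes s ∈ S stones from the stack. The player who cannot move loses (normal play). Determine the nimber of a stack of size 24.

0

G(0) = 0
G(1) = mex{} = 0
G(2) = mex{} = 0
G(3) = mex{} = 0
G(4) = mex{} = 0
G(5) = mex{0} = 1
G(6) = mex{0,0} = 1
G(7) = mex{0,0,0} = 1
G(8) = mex{0,0,0} = 1
G(9) = mex{0,0,0} = 1
G(10) = mex{1,0,0} = 2
G(11) = mex{1,1,0} = 2
G(12) = mex{1,1,1} = 0
G(13) = mex{1,1,1} = 0
G(14) = mex{1,1,1} = 0
G(15) = mex{2,1,1} = 0
G(16) = mex{2,2,1} = 0
G(17) = mex{0,2,2} = 1
G(18) = mex{0,0,2} = 1
G(19) = mex{0,0,0} = 1
G(20) = mex{0,0,0} = 1
G(21) = mex{0,0,0} = 1
G(22) = mex{1,0,0} = 2
G(23) = mex{1,1,0} = 2
G(24) = mex{1,1,1} = 0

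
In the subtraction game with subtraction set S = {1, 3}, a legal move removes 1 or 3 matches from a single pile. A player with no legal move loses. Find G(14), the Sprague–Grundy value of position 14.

0

n :  0  1  2  3  4  5  6  7  8  9 10 11 12 13 14
G :  0  1  0  1  0  1  0  1  0  1  0  1  0  1  0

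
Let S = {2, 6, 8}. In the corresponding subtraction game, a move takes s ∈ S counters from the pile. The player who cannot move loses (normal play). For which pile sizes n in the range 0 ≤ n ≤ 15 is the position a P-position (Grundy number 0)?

G(0) = 0
G(1) = mex{} = 0
G(2) = mex{0} = 1
G(3) = mex{0} = 1
G(4) = mex{1} = 0
G(5) = mex{1} = 0
G(6) = mex{0,0} = 1
G(7) = mex{0,0} = 1
G(8) = mex{1,1,0} = 2
G(9) = mex{1,1,0} = 2
G(10) = mex{2,0,1} = 3
G(11) = mex{2,0,1} = 3
G(12) = mex{3,1,0} = 2
G(13) = mex{3,1,0} = 2
G(14) = mex{2,2,1} = 0
G(15) = mex{2,2,1} = 0
P-positions are exactly the n with G(n) = 0.

0, 1, 4, 5, 14, 15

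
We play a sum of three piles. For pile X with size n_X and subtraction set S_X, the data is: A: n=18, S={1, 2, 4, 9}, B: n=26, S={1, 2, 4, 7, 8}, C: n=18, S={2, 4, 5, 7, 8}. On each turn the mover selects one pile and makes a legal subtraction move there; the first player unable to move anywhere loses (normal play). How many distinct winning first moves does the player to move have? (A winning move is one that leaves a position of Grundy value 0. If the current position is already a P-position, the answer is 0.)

1

Pile A, S = {1, 2, 4, 9}:
n :  0  1  2  3  4  5  6  7  8  9 10 11 12 13 14 15 16 17 18
G :  0  1  2  0  1  2  0  1  2  3  4  0  1  2  0  1  2  0  1
G_A(18) = 1.
Pile B, S = {1, 2, 4, 7, 8}:
n :  0  1  2  3  4  5  6  7  8  9 10 11 12 13 14 15 16 17 18 19 20 21 22 23 24 25 26
G :  0  1  2  0  1  2  0  1  2  0  1  2  0  1  2  0  1  2  0  1  2  0  1  2  0  1  2
G_B(26) = 2.
Pile C, S = {2, 4, 5, 7, 8}:
n :  0  1  2  3  4  5  6  7  8  9 10 11 12 13 14 15 16 17 18
G :  0  0  1  1  2  2  3  3  4  4  0  0  1  1  2  2  3  3  4
G_C(18) = 4.
Combined Grundy value = 1 ⊕ 2 ⊕ 4 = 7.
A winning move leaves total XOR = 0, i.e. changes one component's Grundy value g to g ⊕ X where X is the current total.
Pile A: need g' = 1⊕7 = 6. Options: 18−1→G=0, 18−2→G=2, 18−4→G=0, 18−9→G=3. Hits: 0.
Pile B: need g' = 2⊕7 = 5. Options: 26−1→G=1, 26−2→G=0, 26−4→G=1, 26−7→G=1, 26−8→G=0. Hits: 0.
Pile C: need g' = 4⊕7 = 3. Options: 18−2→G=3, 18−4→G=2, 18−5→G=1, 18−7→G=0, 18−8→G=0. Hits: 1.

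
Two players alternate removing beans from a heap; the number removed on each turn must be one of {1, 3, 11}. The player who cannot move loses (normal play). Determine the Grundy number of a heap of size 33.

n :  0  1  2  3  4  5  6  7  8  9 10 11 12 13 14 15 16 17 18 19 20 21 22 23 24 25 26 27 28 29 30 31 32 33
G :  0  1  0  1  0  1  0  1  0  1  0  1  0  1  0  1  0  1  0  1  0  1  0  1  0  1  0  1  0  1  0  1  0  1

1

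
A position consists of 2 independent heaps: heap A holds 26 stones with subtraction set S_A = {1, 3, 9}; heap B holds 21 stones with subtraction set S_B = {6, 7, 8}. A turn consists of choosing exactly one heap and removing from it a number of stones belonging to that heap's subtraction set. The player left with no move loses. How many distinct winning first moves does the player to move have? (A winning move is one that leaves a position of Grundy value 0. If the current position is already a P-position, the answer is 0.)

5

Heap A, S = {1, 3, 9}:
n :  0  1  2  3  4  5  6  7  8  9 10 11 12 13 14 15 16 17 18 19 20 21 22 23 24 25 26
G :  0  1  0  1  0  1  0  1  0  1  0  1  0  1  0  1  0  1  0  1  0  1  0  1  0  1  0
G_A(26) = 0.
Heap B, S = {6, 7, 8}:
G(0) = 0
G(1) = mex{} = 0
G(2) = mex{} = 0
G(3) = mex{} = 0
G(4) = mex{} = 0
G(5) = mex{} = 0
G(6) = mex{0} = 1
G(7) = mex{0,0} = 1
G(8) = mex{0,0,0} = 1
G(9) = mex{0,0,0} = 1
G(10) = mex{0,0,0} = 1
G(11) = mex{0,0,0} = 1
G(12) = mex{1,0,0} = 2
G(13) = mex{1,1,0} = 2
G(14) = mex{1,1,1} = 0
G(15) = mex{1,1,1} = 0
G(16) = mex{1,1,1} = 0
G(17) = mex{1,1,1} = 0
G(18) = mex{2,1,1} = 0
G(19) = mex{2,2,1} = 0
G(20) = mex{0,2,2} = 1
G(21) = mex{0,0,2} = 1
G_B(21) = 1.
Combined Grundy value = 0 ⊕ 1 = 1.
A winning move leaves total XOR = 0, i.e. changes one component's Grundy value g to g ⊕ X where X is the current total.
Heap A: need g' = 0⊕1 = 1. Options: 26−1→G=1, 26−3→G=1, 26−9→G=1. Hits: 3.
Heap B: need g' = 1⊕1 = 0. Options: 21−6→G=0, 21−7→G=0, 21−8→G=2. Hits: 2.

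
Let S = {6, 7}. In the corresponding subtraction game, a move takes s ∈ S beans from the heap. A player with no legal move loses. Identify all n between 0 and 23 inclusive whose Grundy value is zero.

0, 1, 2, 3, 4, 5, 13, 14, 15, 16, 17, 18

n :  0  1  2  3  4  5  6  7  8  9 10 11 12 13 14 15 16 17 18 19 20 21 22 23
G :  0  0  0  0  0  0  1  1  1  1  1  1  2  0  0  0  0  0  0  1  1  1  1  1
P-positions are exactly the n with G(n) = 0.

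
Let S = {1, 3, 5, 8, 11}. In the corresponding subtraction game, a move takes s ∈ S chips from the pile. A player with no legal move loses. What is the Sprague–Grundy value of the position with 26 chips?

2

n :  0  1  2  3  4  5  6  7  8  9 10 11 12 13 14 15 16 17 18 19 20 21 22 23 24 25 26
G :  0  1  0  1  0  1  0  1  2  3  2  3  2  3  2  3  0  1  0  1  0  1  0  1  2  3  2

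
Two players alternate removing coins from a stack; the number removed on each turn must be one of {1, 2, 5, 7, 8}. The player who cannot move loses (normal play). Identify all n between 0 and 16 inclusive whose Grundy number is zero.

0, 3, 6, 9, 12, 15

n :  0  1  2  3  4  5  6  7  8  9 10 11 12 13 14 15 16
G :  0  1  2  0  1  2  0  1  2  0  1  2  0  1  2  0  1
P-positions are exactly the n with G(n) = 0.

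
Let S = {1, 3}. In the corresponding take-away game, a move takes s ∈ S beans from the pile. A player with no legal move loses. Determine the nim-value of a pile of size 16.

G(0) = 0
G(1) = mex{0} = 1
G(2) = mex{1} = 0
G(3) = mex{0,0} = 1
G(4) = mex{1,1} = 0
G(5) = mex{0,0} = 1
G(6) = mex{1,1} = 0
G(7) = mex{0,0} = 1
G(8) = mex{1,1} = 0
G(9) = mex{0,0} = 1
G(10) = mex{1,1} = 0
G(11) = mex{0,0} = 1
G(12) = mex{1,1} = 0
G(13) = mex{0,0} = 1
G(14) = mex{1,1} = 0
G(15) = mex{0,0} = 1
G(16) = mex{1,1} = 0

0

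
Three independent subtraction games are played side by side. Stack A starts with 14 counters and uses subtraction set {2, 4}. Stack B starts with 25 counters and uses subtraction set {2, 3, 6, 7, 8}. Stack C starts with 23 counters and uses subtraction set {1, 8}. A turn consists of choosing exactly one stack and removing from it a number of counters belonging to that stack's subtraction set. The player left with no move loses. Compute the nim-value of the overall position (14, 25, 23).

3

Stack A, S = {2, 4}:
n :  0  1  2  3  4  5  6  7  8  9 10 11 12 13 14
G :  0  0  1  1  2  2  0  0  1  1  2  2  0  0  1
G_A(14) = 1.
Stack B, S = {2, 3, 6, 7, 8}:
G(0) = 0
G(1) = mex{} = 0
G(2) = mex{0} = 1
G(3) = mex{0,0} = 1
G(4) = mex{1,0} = 2
G(5) = mex{1,1} = 0
G(6) = mex{2,1,0} = 3
G(7) = mex{0,2,0,0} = 1
G(8) = mex{3,0,1,0,0} = 2
G(9) = mex{1,3,1,1,0} = 2
G(10) = mex{2,1,2,1,1} = 0
G(11) = mex{2,2,0,2,1} = 3
G(12) = mex{0,2,3,0,2} = 1
G(13) = mex{3,0,1,3,0} = 2
G(14) = mex{1,3,2,1,3} = 0
G(15) = mex{2,1,2,2,1} = 0
G(16) = mex{0,2,0,2,2} = 1
G(17) = mex{0,0,3,0,2} = 1
G(18) = mex{1,0,1,3,0} = 2
G(19) = mex{1,1,2,1,3} = 0
G(20) = mex{2,1,0,2,1} = 3
G(21) = mex{0,2,0,0,2} = 1
G(22) = mex{3,0,1,0,0} = 2
G(23) = mex{1,3,1,1,0} = 2
G(24) = mex{2,1,2,1,1} = 0
G(25) = mex{2,2,0,2,1} = 3
G_B(25) = 3.
Stack C, S = {1, 8}:
n :  0  1  2  3  4  5  6  7  8  9 10 11 12 13 14 15 16 17 18 19 20 21 22 23
G :  0  1  0  1  0  1  0  1  2  0  1  0  1  0  1  0  1  2  0  1  0  1  0  1
G_C(23) = 1.
Combined Grundy value = 1 ⊕ 3 ⊕ 1 = 3.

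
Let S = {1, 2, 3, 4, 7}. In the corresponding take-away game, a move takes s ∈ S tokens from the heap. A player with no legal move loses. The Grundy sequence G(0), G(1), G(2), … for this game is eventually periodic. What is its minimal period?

G(0) = 0
G(1) = mex{0} = 1
G(2) = mex{1,0} = 2
G(3) = mex{2,1,0} = 3
G(4) = mex{3,2,1,0} = 4
G(5) = mex{4,3,2,1} = 0
G(6) = mex{0,4,3,2} = 1
G(7) = mex{1,0,4,3,0} = 2
G(8) = mex{2,1,0,4,1} = 3
G(9) = mex{3,2,1,0,2} = 4
G(10) = mex{4,3,2,1,3} = 0
G(11) = mex{0,4,3,2,4} = 1
G(12) = mex{1,0,4,3,0} = 2
G(13) = mex{2,1,0,4,1} = 3
G(14) = mex{3,2,1,0,2} = 4
G(n+5) = G(n) holds for n = 0,…,6 (a full window of length max(S) = 7), so the sequence is purely periodic with period 5.

5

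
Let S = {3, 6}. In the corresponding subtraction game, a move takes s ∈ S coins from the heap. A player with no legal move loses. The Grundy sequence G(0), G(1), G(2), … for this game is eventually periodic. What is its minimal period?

9

n :  0  1  2  3  4  5  6  7  8  9 10 11 12 13 14 15 16 17 18 19
G :  0  0  0  1  1  1  2  2  2  0  0  0  1  1  1  2  2  2  0  0
G(n+9) = G(n) holds for n = 0,…,5 (a full window of length max(S) = 6), so the sequence is purely periodic with period 9.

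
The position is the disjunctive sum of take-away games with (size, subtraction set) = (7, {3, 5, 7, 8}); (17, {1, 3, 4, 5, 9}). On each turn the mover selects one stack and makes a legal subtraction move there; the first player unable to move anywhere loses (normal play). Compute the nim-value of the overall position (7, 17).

3

Stack A, S = {3, 5, 7, 8}:
G(0) = 0
G(1) = mex{} = 0
G(2) = mex{} = 0
G(3) = mex{0} = 1
G(4) = mex{0} = 1
G(5) = mex{0,0} = 1
G(6) = mex{1,0} = 2
G(7) = mex{1,0,0} = 2
G_A(7) = 2.
Stack B, S = {1, 3, 4, 5, 9}:
G(0) = 0
G(1) = mex{0} = 1
G(2) = mex{1} = 0
G(3) = mex{0,0} = 1
G(4) = mex{1,1,0} = 2
G(5) = mex{2,0,1,0} = 3
G(6) = mex{3,1,0,1} = 2
G(7) = mex{2,2,1,0} = 3
G(8) = mex{3,3,2,1} = 0
G(9) = mex{0,2,3,2,0} = 1
G(10) = mex{1,3,2,3,1} = 0
G(11) = mex{0,0,3,2,0} = 1
G(12) = mex{1,1,0,3,1} = 2
G(13) = mex{2,0,1,0,2} = 3
G(14) = mex{3,1,0,1,3} = 2
G(15) = mex{2,2,1,0,2} = 3
G(16) = mex{3,3,2,1,3} = 0
G(17) = mex{0,2,3,2,0} = 1
G_B(17) = 1.
Combined Grundy value = 2 ⊕ 1 = 3.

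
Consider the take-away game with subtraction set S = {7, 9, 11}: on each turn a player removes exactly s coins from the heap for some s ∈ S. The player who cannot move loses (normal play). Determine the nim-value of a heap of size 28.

1

n :  0  1  2  3  4  5  6  7  8  9 10 11 12 13 14 15 16 17 18 19 20 21 22 23 24 25 26 27 28
G :  0  0  0  0  0  0  0  1  1  1  1  1  1  1  2  2  2  2  0  0  0  0  0  0  0  1  1  1  1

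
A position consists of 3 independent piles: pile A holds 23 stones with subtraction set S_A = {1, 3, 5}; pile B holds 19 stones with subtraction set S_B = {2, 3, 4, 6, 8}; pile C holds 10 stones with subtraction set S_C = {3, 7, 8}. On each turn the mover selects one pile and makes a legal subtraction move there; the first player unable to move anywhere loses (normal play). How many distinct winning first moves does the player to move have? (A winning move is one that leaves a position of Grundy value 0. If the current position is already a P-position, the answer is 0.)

Pile A, S = {1, 3, 5}:
n :  0  1  2  3  4  5  6  7  8  9 10 11 12 13 14 15 16 17 18 19 20 21 22 23
G :  0  1  0  1  0  1  0  1  0  1  0  1  0  1  0  1  0  1  0  1  0  1  0  1
G_A(23) = 1.
Pile B, S = {2, 3, 4, 6, 8}:
G(0) = 0
G(1) = mex{} = 0
G(2) = mex{0} = 1
G(3) = mex{0,0} = 1
G(4) = mex{1,0,0} = 2
G(5) = mex{1,1,0} = 2
G(6) = mex{2,1,1,0} = 3
G(7) = mex{2,2,1,0} = 3
G(8) = mex{3,2,2,1,0} = 4
G(9) = mex{3,3,2,1,0} = 4
G(10) = mex{4,3,3,2,1} = 0
G(11) = mex{4,4,3,2,1} = 0
G(12) = mex{0,4,4,3,2} = 1
G(13) = mex{0,0,4,3,2} = 1
G(14) = mex{1,0,0,4,3} = 2
G(15) = mex{1,1,0,4,3} = 2
G(16) = mex{2,1,1,0,4} = 3
G(17) = mex{2,2,1,0,4} = 3
G(18) = mex{3,2,2,1,0} = 4
G(19) = mex{3,3,2,1,0} = 4
G_B(19) = 4.
Pile C, S = {3, 7, 8}:
G(0) = 0
G(1) = mex{} = 0
G(2) = mex{} = 0
G(3) = mex{0} = 1
G(4) = mex{0} = 1
G(5) = mex{0} = 1
G(6) = mex{1} = 0
G(7) = mex{1,0} = 2
G(8) = mex{1,0,0} = 2
G(9) = mex{0,0,0} = 1
G(10) = mex{2,1,0} = 3
G_C(10) = 3.
Combined Grundy value = 1 ⊕ 4 ⊕ 3 = 6.
A winning move leaves total XOR = 0, i.e. changes one component's Grundy value g to g ⊕ X where X is the current total.
Pile A: need g' = 1⊕6 = 7. Options: 23−1→G=0, 23−3→G=0, 23−5→G=0. Hits: 0.
Pile B: need g' = 4⊕6 = 2. Options: 19−2→G=3, 19−3→G=3, 19−4→G=2, 19−6→G=1, 19−8→G=0. Hits: 1.
Pile C: need g' = 3⊕6 = 5. Options: 10−3→G=2, 10−7→G=1, 10−8→G=0. Hits: 0.

1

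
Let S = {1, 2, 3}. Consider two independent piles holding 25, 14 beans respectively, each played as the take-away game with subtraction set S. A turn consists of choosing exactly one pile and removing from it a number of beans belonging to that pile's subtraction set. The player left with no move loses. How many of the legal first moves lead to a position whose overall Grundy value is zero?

All piles use S = {1, 2, 3}:
n :  0  1  2  3  4  5  6  7  8  9 10 11 12 13 14 15 16 17 18 19 20 21 22 23 24 25
G :  0  1  2  3  0  1  2  3  0  1  2  3  0  1  2  3  0  1  2  3  0  1  2  3  0  1
Pile A: G(25) = 1.
Pile B: G(14) = 2.
Combined Grundy value = 1 ⊕ 2 = 3.
A winning move leaves total XOR = 0, i.e. changes one component's Grundy value g to g ⊕ X where X is the current total.
Pile A: need g' = 1⊕3 = 2. Options: 25−1→G=0, 25−2→G=3, 25−3→G=2. Hits: 1.
Pile B: need g' = 2⊕3 = 1. Options: 14−1→G=1, 14−2→G=0, 14−3→G=3. Hits: 1.

2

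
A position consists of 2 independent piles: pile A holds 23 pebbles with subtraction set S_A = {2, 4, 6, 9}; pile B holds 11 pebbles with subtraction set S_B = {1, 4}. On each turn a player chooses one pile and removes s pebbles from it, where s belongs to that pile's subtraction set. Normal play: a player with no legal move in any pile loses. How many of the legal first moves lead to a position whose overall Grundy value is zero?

1

Pile A, S = {2, 4, 6, 9}:
n :  0  1  2  3  4  5  6  7  8  9 10 11 12 13 14 15 16 17 18 19 20 21 22 23
G :  0  0  1  1  2  2  3  3  0  4  1  0  2  1  3  2  0  3  1  0  2  1  3  2
G_A(23) = 2.
Pile B, S = {1, 4}:
n :  0  1  2  3  4  5  6  7  8  9 10 11
G :  0  1  0  1  2  0  1  0  1  2  0  1
G_B(11) = 1.
Combined Grundy value = 2 ⊕ 1 = 3.
A winning move leaves total XOR = 0, i.e. changes one component's Grundy value g to g ⊕ X where X is the current total.
Pile A: need g' = 2⊕3 = 1. Options: 23−2→G=1, 23−4→G=0, 23−6→G=3, 23−9→G=3. Hits: 1.
Pile B: need g' = 1⊕3 = 2. Options: 11−1→G=0, 11−4→G=0. Hits: 0.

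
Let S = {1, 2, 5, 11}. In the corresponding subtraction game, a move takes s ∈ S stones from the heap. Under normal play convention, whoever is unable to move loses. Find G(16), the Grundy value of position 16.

1

n :  0  1  2  3  4  5  6  7  8  9 10 11 12 13 14 15 16
G :  0  1  2  0  1  2  0  1  2  0  1  2  0  1  2  0  1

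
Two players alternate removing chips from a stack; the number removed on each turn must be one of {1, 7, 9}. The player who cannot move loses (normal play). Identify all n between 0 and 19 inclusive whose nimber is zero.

0, 2, 4, 6, 8, 10, 12, 14, 16, 18

n :  0  1  2  3  4  5  6  7  8  9 10 11 12 13 14 15 16 17 18 19
G :  0  1  0  1  0  1  0  1  0  1  0  1  0  1  0  1  0  1  0  1
P-positions are exactly the n with G(n) = 0.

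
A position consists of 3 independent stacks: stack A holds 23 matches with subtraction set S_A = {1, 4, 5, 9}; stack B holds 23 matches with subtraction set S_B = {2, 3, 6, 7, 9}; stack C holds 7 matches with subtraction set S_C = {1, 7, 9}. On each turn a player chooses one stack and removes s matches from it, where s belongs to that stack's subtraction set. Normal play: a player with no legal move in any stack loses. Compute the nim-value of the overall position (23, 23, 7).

1

Stack A, S = {1, 4, 5, 9}:
n :  0  1  2  3  4  5  6  7  8  9 10 11 12 13 14 15 16 17 18 19 20 21 22 23
G :  0  1  0  1  2  3  2  3  0  1  0  1  2  3  2  3  0  1  0  1  2  3  2  3
G_A(23) = 3.
Stack B, S = {2, 3, 6, 7, 9}:
G(0) = 0
G(1) = mex{} = 0
G(2) = mex{0} = 1
G(3) = mex{0,0} = 1
G(4) = mex{1,0} = 2
G(5) = mex{1,1} = 0
G(6) = mex{2,1,0} = 3
G(7) = mex{0,2,0,0} = 1
G(8) = mex{3,0,1,0} = 2
G(9) = mex{1,3,1,1,0} = 2
G(10) = mex{2,1,2,1,0} = 3
G(11) = mex{2,2,0,2,1} = 3
G(12) = mex{3,2,3,0,1} = 4
G(13) = mex{3,3,1,3,2} = 0
G(14) = mex{4,3,2,1,0} = 5
G(15) = mex{0,4,2,2,3} = 1
G(16) = mex{5,0,3,2,1} = 4
G(17) = mex{1,5,3,3,2} = 0
G(18) = mex{4,1,4,3,2} = 0
G(19) = mex{0,4,0,4,3} = 1
G(20) = mex{0,0,5,0,3} = 1
G(21) = mex{1,0,1,5,4} = 2
G(22) = mex{1,1,4,1,0} = 2
G(23) = mex{2,1,0,4,5} = 3
G_B(23) = 3.
Stack C, S = {1, 7, 9}:
G(0) = 0
G(1) = mex{0} = 1
G(2) = mex{1} = 0
G(3) = mex{0} = 1
G(4) = mex{1} = 0
G(5) = mex{0} = 1
G(6) = mex{1} = 0
G(7) = mex{0,0} = 1
G_C(7) = 1.
Combined Grundy value = 3 ⊕ 3 ⊕ 1 = 1.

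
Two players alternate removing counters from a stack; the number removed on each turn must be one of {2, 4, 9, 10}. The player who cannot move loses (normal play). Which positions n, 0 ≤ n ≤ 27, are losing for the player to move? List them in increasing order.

0, 1, 6, 7, 12, 13, 18, 19, 24, 25

G(0) = 0
G(1) = mex{} = 0
G(2) = mex{0} = 1
G(3) = mex{0} = 1
G(4) = mex{1,0} = 2
G(5) = mex{1,0} = 2
G(6) = mex{2,1} = 0
G(7) = mex{2,1} = 0
G(8) = mex{0,2} = 1
G(9) = mex{0,2,0} = 1
G(10) = mex{1,0,0,0} = 2
G(11) = mex{1,0,1,0} = 2
G(12) = mex{2,1,1,1} = 0
G(13) = mex{2,1,2,1} = 0
G(14) = mex{0,2,2,2} = 1
G(15) = mex{0,2,0,2} = 1
G(16) = mex{1,0,0,0} = 2
G(17) = mex{1,0,1,0} = 2
G(18) = mex{2,1,1,1} = 0
G(19) = mex{2,1,2,1} = 0
G(20) = mex{0,2,2,2} = 1
G(21) = mex{0,2,0,2} = 1
G(22) = mex{1,0,0,0} = 2
G(23) = mex{1,0,1,0} = 2
G(24) = mex{2,1,1,1} = 0
G(25) = mex{2,1,2,1} = 0
G(26) = mex{0,2,2,2} = 1
G(27) = mex{0,2,0,2} = 1
P-positions are exactly the n with G(n) = 0.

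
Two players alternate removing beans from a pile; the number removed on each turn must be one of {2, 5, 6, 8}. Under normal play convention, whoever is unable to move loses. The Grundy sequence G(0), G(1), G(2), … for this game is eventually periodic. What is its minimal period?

G(0) = 0
G(1) = mex{} = 0
G(2) = mex{0} = 1
G(3) = mex{0} = 1
G(4) = mex{1} = 0
G(5) = mex{1,0} = 2
G(6) = mex{0,0,0} = 1
G(7) = mex{2,1,0} = 3
G(8) = mex{1,1,1,0} = 2
G(9) = mex{3,0,1,0} = 2
G(10) = mex{2,2,0,1} = 3
G(11) = mex{2,1,2,1} = 0
G(12) = mex{3,3,1,0} = 2
G(13) = mex{0,2,3,2} = 1
G(14) = mex{2,2,2,1} = 0
G(15) = mex{1,3,2,3} = 0
G(16) = mex{0,0,3,2} = 1
G(17) = mex{0,2,0,2} = 1
G(18) = mex{1,1,2,3} = 0
G(19) = mex{1,0,1,0} = 2
G(20) = mex{0,0,0,2} = 1
G(21) = mex{2,1,0,1} = 3
G(22) = mex{1,1,1,0} = 2
G(23) = mex{3,0,1,0} = 2
G(24) = mex{2,2,0,1} = 3
G(25) = mex{2,1,2,1} = 0
G(26) = mex{3,3,1,0} = 2
G(27) = mex{0,2,3,2} = 1
G(28) = mex{2,2,2,1} = 0
G(29) = mex{1,3,2,3} = 0
G(n+14) = G(n) holds for n = 0,…,7 (a full window of length max(S) = 8), so the sequence is purely periodic with period 14.

14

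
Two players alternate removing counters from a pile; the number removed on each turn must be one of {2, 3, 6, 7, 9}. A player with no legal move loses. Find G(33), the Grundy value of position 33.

n :  0  1  2  3  4  5  6  7  8  9 10 11 12 13 14 15 16 17 18 19 20 21 22 23 24 25 26 27 28 29 30 31 32 33
G :  0  0  1  1  2  0  3  1  2  2  3  3  4  0  5  1  4  0  0  1  1  2  2  3  3  5  2  4  0  0  1  1  4  0

0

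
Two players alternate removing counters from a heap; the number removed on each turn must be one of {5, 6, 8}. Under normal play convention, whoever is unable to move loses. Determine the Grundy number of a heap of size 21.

n :  0  1  2  3  4  5  6  7  8  9 10 11 12 13 14 15 16 17 18 19 20 21
G :  0  0  0  0  0  1  1  1  1  1  2  2  2  0  0  0  0  0  1  1  1  1

1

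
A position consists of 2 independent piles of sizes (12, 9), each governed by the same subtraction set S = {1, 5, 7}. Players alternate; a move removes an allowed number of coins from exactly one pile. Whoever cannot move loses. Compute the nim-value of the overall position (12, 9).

All piles use S = {1, 5, 7}:
G(0) = 0
G(1) = mex{0} = 1
G(2) = mex{1} = 0
G(3) = mex{0} = 1
G(4) = mex{1} = 0
G(5) = mex{0,0} = 1
G(6) = mex{1,1} = 0
G(7) = mex{0,0,0} = 1
G(8) = mex{1,1,1} = 0
G(9) = mex{0,0,0} = 1
G(10) = mex{1,1,1} = 0
G(11) = mex{0,0,0} = 1
G(12) = mex{1,1,1} = 0
Pile A: G(12) = 0.
Pile B: G(9) = 1.
Combined Grundy value = 0 ⊕ 1 = 1.

1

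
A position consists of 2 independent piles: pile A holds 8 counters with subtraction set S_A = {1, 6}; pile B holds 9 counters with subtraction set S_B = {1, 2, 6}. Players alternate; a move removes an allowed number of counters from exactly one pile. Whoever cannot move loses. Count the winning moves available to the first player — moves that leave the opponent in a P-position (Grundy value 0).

1

Pile A, S = {1, 6}:
n : 0 1 2 3 4 5 6 7 8
G : 0 1 0 1 0 1 2 0 1
G_A(8) = 1.
Pile B, S = {1, 2, 6}:
n : 0 1 2 3 4 5 6 7 8 9
G : 0 1 2 0 1 2 3 0 1 2
G_B(9) = 2.
Combined Grundy value = 1 ⊕ 2 = 3.
A winning move leaves total XOR = 0, i.e. changes one component's Grundy value g to g ⊕ X where X is the current total.
Pile A: need g' = 1⊕3 = 2. Options: 8−1→G=0, 8−6→G=0. Hits: 0.
Pile B: need g' = 2⊕3 = 1. Options: 9−1→G=1, 9−2→G=0, 9−6→G=0. Hits: 1.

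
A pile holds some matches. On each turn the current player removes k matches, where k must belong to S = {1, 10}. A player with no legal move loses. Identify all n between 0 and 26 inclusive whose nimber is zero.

n :  0  1  2  3  4  5  6  7  8  9 10 11 12 13 14 15 16 17 18 19 20 21 22 23 24 25 26
G :  0  1  0  1  0  1  0  1  0  1  2  0  1  0  1  0  1  0  1  0  1  2  0  1  0  1  0
P-positions are exactly the n with G(n) = 0.

0, 2, 4, 6, 8, 11, 13, 15, 17, 19, 22, 24, 26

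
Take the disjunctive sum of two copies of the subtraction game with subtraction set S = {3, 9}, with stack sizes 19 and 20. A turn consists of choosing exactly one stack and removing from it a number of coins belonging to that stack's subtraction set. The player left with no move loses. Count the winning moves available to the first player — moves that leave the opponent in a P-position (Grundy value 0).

0

All stacks use S = {3, 9}:
G(0) = 0
G(1) = mex{} = 0
G(2) = mex{} = 0
G(3) = mex{0} = 1
G(4) = mex{0} = 1
G(5) = mex{0} = 1
G(6) = mex{1} = 0
G(7) = mex{1} = 0
G(8) = mex{1} = 0
G(9) = mex{0,0} = 1
G(10) = mex{0,0} = 1
G(11) = mex{0,0} = 1
G(12) = mex{1,1} = 0
G(13) = mex{1,1} = 0
G(14) = mex{1,1} = 0
G(15) = mex{0,0} = 1
G(16) = mex{0,0} = 1
G(17) = mex{0,0} = 1
G(18) = mex{1,1} = 0
G(19) = mex{1,1} = 0
G(20) = mex{1,1} = 0
Stack A: G(19) = 0.
Stack B: G(20) = 0.
Combined Grundy value = 0 ⊕ 0 = 0.
A winning move leaves total XOR = 0, i.e. changes one component's Grundy value g to g ⊕ X where X is the current total.
Stack A: target g' = 0⊕0 = 0, but every legal move changes the Grundy value (mex property), so 0 moves.
Stack B: target g' = 0⊕0 = 0, but every legal move changes the Grundy value (mex property), so 0 moves.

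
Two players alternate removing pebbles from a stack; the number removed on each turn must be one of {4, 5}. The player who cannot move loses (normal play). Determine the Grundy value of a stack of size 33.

G(0) = 0
G(1) = mex{} = 0
G(2) = mex{} = 0
G(3) = mex{} = 0
G(4) = mex{0} = 1
G(5) = mex{0,0} = 1
G(6) = mex{0,0} = 1
G(7) = mex{0,0} = 1
G(8) = mex{1,0} = 2
G(9) = mex{1,1} = 0
G(10) = mex{1,1} = 0
G(11) = mex{1,1} = 0
G(12) = mex{2,1} = 0
G(13) = mex{0,2} = 1
G(14) = mex{0,0} = 1
G(15) = mex{0,0} = 1
G(16) = mex{0,0} = 1
G(17) = mex{1,0} = 2
G(18) = mex{1,1} = 0
G(19) = mex{1,1} = 0
G(20) = mex{1,1} = 0
G(21) = mex{2,1} = 0
G(22) = mex{0,2} = 1
G(23) = mex{0,0} = 1
G(24) = mex{0,0} = 1
G(25) = mex{0,0} = 1
G(26) = mex{1,0} = 2
G(27) = mex{1,1} = 0
G(28) = mex{1,1} = 0
G(29) = mex{1,1} = 0
G(30) = mex{2,1} = 0
G(31) = mex{0,2} = 1
G(32) = mex{0,0} = 1
G(33) = mex{0,0} = 1

1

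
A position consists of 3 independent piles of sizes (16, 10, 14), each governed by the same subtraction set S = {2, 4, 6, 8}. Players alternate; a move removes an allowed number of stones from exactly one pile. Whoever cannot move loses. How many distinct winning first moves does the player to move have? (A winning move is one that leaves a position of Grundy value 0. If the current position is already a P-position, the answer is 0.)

All piles use S = {2, 4, 6, 8}:
G(0) = 0
G(1) = mex{} = 0
G(2) = mex{0} = 1
G(3) = mex{0} = 1
G(4) = mex{1,0} = 2
G(5) = mex{1,0} = 2
G(6) = mex{2,1,0} = 3
G(7) = mex{2,1,0} = 3
G(8) = mex{3,2,1,0} = 4
G(9) = mex{3,2,1,0} = 4
G(10) = mex{4,3,2,1} = 0
G(11) = mex{4,3,2,1} = 0
G(12) = mex{0,4,3,2} = 1
G(13) = mex{0,4,3,2} = 1
G(14) = mex{1,0,4,3} = 2
G(15) = mex{1,0,4,3} = 2
G(16) = mex{2,1,0,4} = 3
Pile A: G(16) = 3.
Pile B: G(10) = 0.
Pile C: G(14) = 2.
Combined Grundy value = 3 ⊕ 0 ⊕ 2 = 1.
A winning move leaves total XOR = 0, i.e. changes one component's Grundy value g to g ⊕ X where X is the current total.
Pile A: need g' = 3⊕1 = 2. Options: 16−2→G=2, 16−4→G=1, 16−6→G=0, 16−8→G=4. Hits: 1.
Pile B: need g' = 0⊕1 = 1. Options: 10−2→G=4, 10−4→G=3, 10−6→G=2, 10−8→G=1. Hits: 1.
Pile C: need g' = 2⊕1 = 3. Options: 14−2→G=1, 14−4→G=0, 14−6→G=4, 14−8→G=3. Hits: 1.

3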